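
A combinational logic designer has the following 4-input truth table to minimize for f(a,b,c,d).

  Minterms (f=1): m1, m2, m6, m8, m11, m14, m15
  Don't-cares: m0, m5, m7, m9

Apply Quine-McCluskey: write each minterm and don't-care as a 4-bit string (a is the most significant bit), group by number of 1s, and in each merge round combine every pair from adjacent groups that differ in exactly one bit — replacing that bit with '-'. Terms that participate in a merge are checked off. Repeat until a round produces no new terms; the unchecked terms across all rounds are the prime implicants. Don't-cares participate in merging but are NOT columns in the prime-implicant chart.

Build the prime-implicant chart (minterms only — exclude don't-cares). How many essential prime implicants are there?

[col 0] 0000*, 0001*, 0010*, 0101*, 0110*, 0111*, 1000*, 1001*, 1011*, 1110*, 1111*
[col 1] -000*, -001*, -110*, -111*, 0-01, 0-10, 00-0, 000-*, 01-1, 011-*, 1-11, 10-1, 100-*, 111-*
[col 2] -00-, -11-
Prime implicants: -00-, -11-, 0-01, 0-10, 00-0, 01-1, 1-11, 10-1
PI chart (minterm → PIs covering it):
  1 | -00-,0-01
  2 | 0-10,00-0
  6 | -11-,0-10
  8 | -00-  (sole → essential)
  11 | 1-11,10-1
  14 | -11-  (sole → essential)
  15 | -11-,1-11
Essential prime implicants: -00-, -11-

2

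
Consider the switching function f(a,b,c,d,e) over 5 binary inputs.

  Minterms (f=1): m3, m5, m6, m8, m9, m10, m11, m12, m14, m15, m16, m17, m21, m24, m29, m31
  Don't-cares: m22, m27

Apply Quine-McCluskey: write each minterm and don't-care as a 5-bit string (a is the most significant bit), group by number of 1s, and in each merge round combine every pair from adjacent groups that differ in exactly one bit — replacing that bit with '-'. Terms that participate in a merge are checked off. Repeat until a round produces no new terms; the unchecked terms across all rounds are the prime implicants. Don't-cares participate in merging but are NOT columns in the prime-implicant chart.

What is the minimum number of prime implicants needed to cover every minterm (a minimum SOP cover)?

9

Round 0: 00011✓ 00101✓ 00110✓ 01000✓ 01001✓ 01010✓ 01011✓ 01100✓ 01110✓ 01111✓ 10000✓ 10001✓ 10101✓ 10110✓ 11000✓ 11011✓ 11101✓ 11111✓
Round 1: -0101 -0110 -1000 -1011✓ -1111✓ 0-011 0-110 01-00✓ 01-10✓ 01-11✓ 010-0✓ 010-1✓ 0100-✓ 0101-✓ 011-0✓ 0111-✓ 1-000 1-101 10-01 1000- 11-11✓ 111-1
Round 2: -1-11 01--0 01-1- 010--
PIs = {-0101, -0110, -1-11, -1000, 0-011, 0-110, 01--0, 01-1-, 010--, 1-000, 1-101, 10-01, 1000-, 111-1}
Coverage chart:
  m3: 0-011 ←essential
  m5: -0101 ←essential
  m6: -0110,0-110
  m8: -1000,01--0,010--
  m9: 010-- ←essential
  m10: 01--0,01-1-,010--
  m11: -1-11,0-011,01-1-,010--
  m12: 01--0 ←essential
  m14: 0-110,01--0,01-1-
  m15: -1-11,01-1-
  m16: 1-000,1000-
  m17: 10-01,1000-
  m21: -0101,1-101,10-01
  m24: -1000,1-000
  m29: 1-101,111-1
  m31: -1-11,111-1
Essential: -0101, 0-011, 01--0, 010--
Petrick residual → -0110, -1-11, -1000, 1-101, 1000-
Min cover (9 terms): b'cd'e + b'cde' + bde + bc'd'e' + a'c'de + a'be' + a'bc' + acd'e + ab'c'd'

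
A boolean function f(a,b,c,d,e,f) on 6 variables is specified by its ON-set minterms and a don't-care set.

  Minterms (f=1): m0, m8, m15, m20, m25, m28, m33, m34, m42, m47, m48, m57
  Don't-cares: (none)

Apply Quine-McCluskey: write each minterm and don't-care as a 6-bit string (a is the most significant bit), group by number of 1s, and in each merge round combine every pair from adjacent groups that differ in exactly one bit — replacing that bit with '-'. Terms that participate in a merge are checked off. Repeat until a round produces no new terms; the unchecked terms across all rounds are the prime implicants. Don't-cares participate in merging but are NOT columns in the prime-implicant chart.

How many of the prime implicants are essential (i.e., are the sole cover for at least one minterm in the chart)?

7

size-2^0 implicants → 000000(✓)  001000(✓)  001111(✓)  010100(✓)  011001(✓)  011100(✓)  100001  100010(✓)  101010(✓)  101111(✓)  110000  111001(✓)
size-2^1 implicants → -01111  -11001  00-000  01-100  10-010
Unchecked terms (primes): -01111, -11001, 00-000, 01-100, 10-010, 100001, 110000
Minterm coverage:
  m0 ⊆ 00-000 [E]
  m8 ⊆ 00-000 [E]
  m15 ⊆ -01111 [E]
  m20 ⊆ 01-100 [E]
  m25 ⊆ -11001 [E]
  m28 ⊆ 01-100 [E]
  m33 ⊆ 100001 [E]
  m34 ⊆ 10-010 [E]
  m42 ⊆ 10-010 [E]
  m47 ⊆ -01111 [E]
  m48 ⊆ 110000 [E]
  m57 ⊆ -11001 [E]
E = {-01111, -11001, 00-000, 01-100, 10-010, 100001, 110000}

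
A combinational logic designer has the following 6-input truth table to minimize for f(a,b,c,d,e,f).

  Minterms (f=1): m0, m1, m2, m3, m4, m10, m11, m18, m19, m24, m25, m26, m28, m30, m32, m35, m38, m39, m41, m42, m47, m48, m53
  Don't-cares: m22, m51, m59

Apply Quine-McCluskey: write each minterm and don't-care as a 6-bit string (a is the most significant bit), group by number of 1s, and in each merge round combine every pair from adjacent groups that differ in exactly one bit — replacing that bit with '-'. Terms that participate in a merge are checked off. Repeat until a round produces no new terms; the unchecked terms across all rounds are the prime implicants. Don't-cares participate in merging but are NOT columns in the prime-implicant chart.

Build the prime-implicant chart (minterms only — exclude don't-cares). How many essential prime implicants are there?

size-2^0 implicants → 000000(✓)  000001(✓)  000010(✓)  000011(✓)  000100(✓)  001010(✓)  001011(✓)  010010(✓)  010011(✓)  010110(✓)  011000(✓)  011001(✓)  011010(✓)  011100(✓)  011110(✓)  100000(✓)  100011(✓)  100110(✓)  100111(✓)  101001  101010(✓)  101111(✓)  110000(✓)  110011(✓)  110101  111011(✓)
size-2^1 implicants → -00000  -00011(✓)  -01010  -10011(✓)  0-0010(✓)  0-0011(✓)  0-1010(✓)  00-010(✓)  00-011(✓)  000-00  0000-0(✓)  0000-1(✓)  00000-(✓)  00001-(✓)  00101-(✓)  01-010(✓)  01-110(✓)  010-10(✓)  01001-(✓)  011-00(✓)  011-10(✓)  0110-0(✓)  01100-  0111-0(✓)  1-0000  1-0011(✓)  10-111  100-11  10011-  11-011
size-2^2 implicants → --0011  0--010  0-001-  00-01-  0000--  01--10  011--0
Unchecked terms (primes): --0011, -00000, -01010, 0--010, 0-001-, 00-01-, 000-00, 0000--, 01--10, 011--0, 01100-, 1-0000, 10-111, 100-11, 10011-, 101001, 11-011, 110101
Minterm coverage:
  m0 ⊆ -00000,000-00,0000--
  m1 ⊆ 0000-- [E]
  m2 ⊆ 0--010,0-001-,00-01-,0000--
  m3 ⊆ --0011,0-001-,00-01-,0000--
  m4 ⊆ 000-00 [E]
  m10 ⊆ -01010,0--010,00-01-
  m11 ⊆ 00-01- [E]
  m18 ⊆ 0--010,0-001-,01--10
  m19 ⊆ --0011,0-001-
  m24 ⊆ 011--0,01100-
  m25 ⊆ 01100- [E]
  m26 ⊆ 0--010,01--10,011--0
  m28 ⊆ 011--0 [E]
  m30 ⊆ 01--10,011--0
  m32 ⊆ -00000,1-0000
  m35 ⊆ --0011,100-11
  m38 ⊆ 10011- [E]
  m39 ⊆ 10-111,100-11,10011-
  m41 ⊆ 101001 [E]
  m42 ⊆ -01010 [E]
  m47 ⊆ 10-111 [E]
  m48 ⊆ 1-0000 [E]
  m53 ⊆ 110101 [E]
E = {-01010, 00-01-, 000-00, 0000--, 011--0, 01100-, 1-0000, 10-111, 10011-, 101001, 110101}

11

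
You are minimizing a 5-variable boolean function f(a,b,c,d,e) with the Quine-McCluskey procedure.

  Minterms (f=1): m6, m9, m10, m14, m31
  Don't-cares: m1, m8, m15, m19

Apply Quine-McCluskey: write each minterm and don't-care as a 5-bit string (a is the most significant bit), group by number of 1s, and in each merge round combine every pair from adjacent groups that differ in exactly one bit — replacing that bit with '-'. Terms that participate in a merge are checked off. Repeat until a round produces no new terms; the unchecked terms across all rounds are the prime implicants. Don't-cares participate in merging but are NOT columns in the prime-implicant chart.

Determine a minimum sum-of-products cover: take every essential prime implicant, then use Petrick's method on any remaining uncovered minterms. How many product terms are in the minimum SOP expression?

Round 0: 00001✓ 00110✓ 01000✓ 01001✓ 01010✓ 01110✓ 01111✓ 10011 11111✓
Round 1: -1111 0-001 0-110 01-10 010-0 0100- 0111-
PIs = {-1111, 0-001, 0-110, 01-10, 010-0, 0100-, 0111-, 10011}
Coverage chart:
  m6: 0-110 ←essential
  m9: 0-001,0100-
  m10: 01-10,010-0
  m14: 0-110,01-10,0111-
  m31: -1111 ←essential
Essential: -1111, 0-110
Petrick residual → 0-001, 01-10
Min cover (4 terms): bcde + a'c'd'e + a'cde' + a'bde'

4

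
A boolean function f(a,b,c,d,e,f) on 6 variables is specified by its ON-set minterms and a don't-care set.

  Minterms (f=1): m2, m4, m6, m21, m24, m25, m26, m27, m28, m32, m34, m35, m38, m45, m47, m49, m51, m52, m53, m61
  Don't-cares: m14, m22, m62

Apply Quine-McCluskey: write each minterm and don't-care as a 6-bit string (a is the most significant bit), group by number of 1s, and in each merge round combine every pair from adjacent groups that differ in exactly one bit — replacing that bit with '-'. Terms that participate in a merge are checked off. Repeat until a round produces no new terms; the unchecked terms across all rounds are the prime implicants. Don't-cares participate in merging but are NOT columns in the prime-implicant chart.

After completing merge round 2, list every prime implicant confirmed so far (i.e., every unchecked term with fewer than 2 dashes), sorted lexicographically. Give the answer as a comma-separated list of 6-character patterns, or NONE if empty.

size-2^0 implicants → 000010(✓)  000100(✓)  000110(✓)  001110(✓)  010101(✓)  010110(✓)  011000(✓)  011001(✓)  011010(✓)  011011(✓)  011100(✓)  100000(✓)  100010(✓)  100011(✓)  100110(✓)  101101(✓)  101111(✓)  110001(✓)  110011(✓)  110100(✓)  110101(✓)  111101(✓)  111110
size-2^1 implicants → -00010(✓)  -00110(✓)  -10101  0-0110  00-110  000-10(✓)  0001-0  011-00  0110-0(✓)  0110-1(✓)  01100-(✓)  01101-(✓)  1-0011  1-1101  100-10(✓)  1000-0  10001-  1011-1  11-101  110-01  1100-1  11010-
size-2^2 implicants → -00-10  0110--
Unchecked terms (primes): -00-10, -10101, 0-0110, 00-110, 0001-0, 011-00, 0110--, 1-0011, 1-1101, 1000-0, 10001-, 1011-1, 11-101, 110-01, 1100-1, 11010-, 111110

-10101, 0-0110, 00-110, 0001-0, 011-00, 1-0011, 1-1101, 1000-0, 10001-, 1011-1, 11-101, 110-01, 1100-1, 11010-, 111110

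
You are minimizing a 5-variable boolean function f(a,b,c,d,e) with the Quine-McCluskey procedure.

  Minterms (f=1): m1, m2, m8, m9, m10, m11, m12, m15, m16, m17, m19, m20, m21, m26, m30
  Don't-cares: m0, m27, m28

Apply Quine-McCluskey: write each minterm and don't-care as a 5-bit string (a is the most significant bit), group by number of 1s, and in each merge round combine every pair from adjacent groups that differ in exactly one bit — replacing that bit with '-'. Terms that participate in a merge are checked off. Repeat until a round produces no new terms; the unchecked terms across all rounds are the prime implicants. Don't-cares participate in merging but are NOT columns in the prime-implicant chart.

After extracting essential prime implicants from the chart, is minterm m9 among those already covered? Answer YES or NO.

[col 0] 00000*, 00001*, 00010*, 01000*, 01001*, 01010*, 01011*, 01100*, 01111*, 10000*, 10001*, 10011*, 10100*, 10101*, 11010*, 11011*, 11100*, 11110*
[col 1] -0000*, -0001*, -1010*, -1011*, -1100, 0-000*, 0-001*, 0-010*, 000-0*, 0000-*, 01-00, 01-11, 010-0*, 010-1*, 0100-*, 0101-*, 1-011, 1-100, 10-00*, 10-01*, 100-1, 1000-*, 1010-*, 11-10, 1101-*, 111-0
[col 2] -000-, -101-, 0-0-0, 0-00-, 010--, 10-0-
Prime implicants: -000-, -101-, -1100, 0-0-0, 0-00-, 01-00, 01-11, 010--, 1-011, 1-100, 10-0-, 100-1, 11-10, 111-0
PI chart (minterm → PIs covering it):
  1 | -000-,0-00-
  2 | 0-0-0  (sole → essential)
  8 | 0-0-0,0-00-,01-00,010--
  9 | 0-00-,010--
  10 | -101-,0-0-0,010--
  11 | -101-,01-11,010--
  12 | -1100,01-00
  15 | 01-11  (sole → essential)
  16 | -000-,10-0-
  17 | -000-,10-0-,100-1
  19 | 1-011,100-1
  20 | 1-100,10-0-
  21 | 10-0-  (sole → essential)
  26 | -101-,11-10
  30 | 11-10,111-0
Essential prime implicants: 0-0-0, 01-11, 10-0-

NO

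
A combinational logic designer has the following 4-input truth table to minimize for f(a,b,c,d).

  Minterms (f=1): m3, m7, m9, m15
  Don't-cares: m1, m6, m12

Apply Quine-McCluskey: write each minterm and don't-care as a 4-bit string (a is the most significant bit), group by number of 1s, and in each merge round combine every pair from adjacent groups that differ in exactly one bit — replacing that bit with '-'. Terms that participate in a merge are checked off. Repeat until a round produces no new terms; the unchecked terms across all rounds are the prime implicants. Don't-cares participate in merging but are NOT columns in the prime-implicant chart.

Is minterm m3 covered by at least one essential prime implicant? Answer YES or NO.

NO

size-2^0 implicants → 0001(✓)  0011(✓)  0110(✓)  0111(✓)  1001(✓)  1100  1111(✓)
size-2^1 implicants → -001  -111  0-11  00-1  011-
Unchecked terms (primes): -001, -111, 0-11, 00-1, 011-, 1100
Minterm coverage:
  m3 ⊆ 0-11,00-1
  m7 ⊆ -111,0-11,011-
  m9 ⊆ -001 [E]
  m15 ⊆ -111 [E]
E = {-001, -111}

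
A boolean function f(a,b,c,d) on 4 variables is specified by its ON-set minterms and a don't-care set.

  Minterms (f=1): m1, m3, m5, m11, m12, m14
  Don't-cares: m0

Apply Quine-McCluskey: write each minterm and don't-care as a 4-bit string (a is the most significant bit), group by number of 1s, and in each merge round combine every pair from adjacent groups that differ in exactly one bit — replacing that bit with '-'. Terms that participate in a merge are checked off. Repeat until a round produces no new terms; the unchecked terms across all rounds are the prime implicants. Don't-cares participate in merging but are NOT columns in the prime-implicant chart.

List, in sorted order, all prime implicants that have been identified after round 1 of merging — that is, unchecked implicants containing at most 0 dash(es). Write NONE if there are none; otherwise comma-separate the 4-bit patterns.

NONE

[col 0] 0000*, 0001*, 0011*, 0101*, 1011*, 1100*, 1110*
[col 1] -011, 0-01, 00-1, 000-, 11-0
Prime implicants: -011, 0-01, 00-1, 000-, 11-0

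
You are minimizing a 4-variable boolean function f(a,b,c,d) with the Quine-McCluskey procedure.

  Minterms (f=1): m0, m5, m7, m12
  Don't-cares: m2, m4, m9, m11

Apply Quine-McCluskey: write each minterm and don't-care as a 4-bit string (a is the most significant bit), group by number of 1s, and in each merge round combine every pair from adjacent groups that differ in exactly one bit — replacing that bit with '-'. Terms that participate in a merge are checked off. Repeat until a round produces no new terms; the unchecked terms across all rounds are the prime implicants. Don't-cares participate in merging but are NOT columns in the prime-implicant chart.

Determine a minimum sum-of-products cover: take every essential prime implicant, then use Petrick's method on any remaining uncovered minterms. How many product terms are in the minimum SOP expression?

size-2^0 implicants → 0000(✓)  0010(✓)  0100(✓)  0101(✓)  0111(✓)  1001(✓)  1011(✓)  1100(✓)
size-2^1 implicants → -100  0-00  00-0  01-1  010-  10-1
Unchecked terms (primes): -100, 0-00, 00-0, 01-1, 010-, 10-1
Minterm coverage:
  m0 ⊆ 0-00,00-0
  m5 ⊆ 01-1,010-
  m7 ⊆ 01-1 [E]
  m12 ⊆ -100 [E]
E = {-100, 01-1}
Petrick residual → 0-00
Cover = bc'd' + a'c'd' + a'bd  |cover|=3

3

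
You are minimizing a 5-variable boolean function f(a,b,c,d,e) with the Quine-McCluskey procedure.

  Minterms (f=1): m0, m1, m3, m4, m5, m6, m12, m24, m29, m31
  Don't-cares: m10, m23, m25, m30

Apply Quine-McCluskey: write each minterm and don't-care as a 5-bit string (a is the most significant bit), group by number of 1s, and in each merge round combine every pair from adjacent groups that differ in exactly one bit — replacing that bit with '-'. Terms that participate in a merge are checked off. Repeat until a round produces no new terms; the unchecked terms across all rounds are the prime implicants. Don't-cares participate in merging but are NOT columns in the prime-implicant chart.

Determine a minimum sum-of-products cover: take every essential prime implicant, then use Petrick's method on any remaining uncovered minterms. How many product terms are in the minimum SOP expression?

[col 0] 00000*, 00001*, 00011*, 00100*, 00101*, 00110*, 01010, 01100*, 10111*, 11000*, 11001*, 11101*, 11110*, 11111*
[col 1] 0-100, 00-00*, 00-01*, 000-1, 0000-*, 001-0, 0010-*, 1-111, 11-01, 1100-, 111-1, 1111-
[col 2] 00-0-
Prime implicants: 0-100, 00-0-, 000-1, 001-0, 01010, 1-111, 11-01, 1100-, 111-1, 1111-
PI chart (minterm → PIs covering it):
  0 | 00-0-  (sole → essential)
  1 | 00-0-,000-1
  3 | 000-1  (sole → essential)
  4 | 0-100,00-0-,001-0
  5 | 00-0-  (sole → essential)
  6 | 001-0  (sole → essential)
  12 | 0-100  (sole → essential)
  24 | 1100-  (sole → essential)
  29 | 11-01,111-1
  31 | 1-111,111-1,1111-
Essential prime implicants: 0-100, 00-0-, 000-1, 001-0, 1100-
Petrick residual → 111-1
Minimum SOP uses 6 PIs: a'cd'e' + a'b'd' + a'b'c'e + a'b'ce' + abc'd' + abce

6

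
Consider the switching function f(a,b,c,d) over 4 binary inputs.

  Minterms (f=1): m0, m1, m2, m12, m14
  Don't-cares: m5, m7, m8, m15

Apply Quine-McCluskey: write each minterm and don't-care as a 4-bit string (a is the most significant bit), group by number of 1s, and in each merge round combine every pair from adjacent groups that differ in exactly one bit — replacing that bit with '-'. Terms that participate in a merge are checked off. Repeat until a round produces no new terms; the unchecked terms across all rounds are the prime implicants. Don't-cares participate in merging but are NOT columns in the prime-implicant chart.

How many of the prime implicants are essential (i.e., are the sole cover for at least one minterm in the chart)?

size-2^0 implicants → 0000(✓)  0001(✓)  0010(✓)  0101(✓)  0111(✓)  1000(✓)  1100(✓)  1110(✓)  1111(✓)
size-2^1 implicants → -000  -111  0-01  00-0  000-  01-1  1-00  11-0  111-
Unchecked terms (primes): -000, -111, 0-01, 00-0, 000-, 01-1, 1-00, 11-0, 111-
Minterm coverage:
  m0 ⊆ -000,00-0,000-
  m1 ⊆ 0-01,000-
  m2 ⊆ 00-0 [E]
  m12 ⊆ 1-00,11-0
  m14 ⊆ 11-0,111-
E = {00-0}

1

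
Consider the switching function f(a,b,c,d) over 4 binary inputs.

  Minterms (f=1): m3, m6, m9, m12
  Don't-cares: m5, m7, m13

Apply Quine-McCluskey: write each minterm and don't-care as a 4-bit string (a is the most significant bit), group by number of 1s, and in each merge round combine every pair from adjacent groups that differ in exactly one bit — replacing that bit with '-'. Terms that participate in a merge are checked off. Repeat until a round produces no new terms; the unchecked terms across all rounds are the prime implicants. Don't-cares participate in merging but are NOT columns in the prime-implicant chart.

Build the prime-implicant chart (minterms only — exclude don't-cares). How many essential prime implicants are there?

Round 0: 0011✓ 0101✓ 0110✓ 0111✓ 1001✓ 1100✓ 1101✓
Round 1: -101 0-11 01-1 011- 1-01 110-
PIs = {-101, 0-11, 01-1, 011-, 1-01, 110-}
Coverage chart:
  m3: 0-11 ←essential
  m6: 011- ←essential
  m9: 1-01 ←essential
  m12: 110- ←essential
Essential: 0-11, 011-, 1-01, 110-

4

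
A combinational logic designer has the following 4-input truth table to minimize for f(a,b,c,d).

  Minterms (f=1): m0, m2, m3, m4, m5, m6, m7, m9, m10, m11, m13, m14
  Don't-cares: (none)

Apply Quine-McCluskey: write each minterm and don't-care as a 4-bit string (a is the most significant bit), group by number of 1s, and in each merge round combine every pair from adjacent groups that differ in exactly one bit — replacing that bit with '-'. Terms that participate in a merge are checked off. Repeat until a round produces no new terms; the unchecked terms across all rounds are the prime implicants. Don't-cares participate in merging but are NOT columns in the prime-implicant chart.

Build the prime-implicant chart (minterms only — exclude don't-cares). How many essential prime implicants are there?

2

[col 0] 0000*, 0010*, 0011*, 0100*, 0101*, 0110*, 0111*, 1001*, 1010*, 1011*, 1101*, 1110*
[col 1] -010*, -011*, -101, -110*, 0-00*, 0-10*, 0-11*, 00-0*, 001-*, 01-0*, 01-1*, 010-*, 011-*, 1-01, 1-10*, 10-1, 101-*
[col 2] --10, -01-, 0--0, 0-1-, 01--
Prime implicants: --10, -01-, -101, 0--0, 0-1-, 01--, 1-01, 10-1
PI chart (minterm → PIs covering it):
  0 | 0--0  (sole → essential)
  2 | --10,-01-,0--0,0-1-
  3 | -01-,0-1-
  4 | 0--0,01--
  5 | -101,01--
  6 | --10,0--0,0-1-,01--
  7 | 0-1-,01--
  9 | 1-01,10-1
  10 | --10,-01-
  11 | -01-,10-1
  13 | -101,1-01
  14 | --10  (sole → essential)
Essential prime implicants: --10, 0--0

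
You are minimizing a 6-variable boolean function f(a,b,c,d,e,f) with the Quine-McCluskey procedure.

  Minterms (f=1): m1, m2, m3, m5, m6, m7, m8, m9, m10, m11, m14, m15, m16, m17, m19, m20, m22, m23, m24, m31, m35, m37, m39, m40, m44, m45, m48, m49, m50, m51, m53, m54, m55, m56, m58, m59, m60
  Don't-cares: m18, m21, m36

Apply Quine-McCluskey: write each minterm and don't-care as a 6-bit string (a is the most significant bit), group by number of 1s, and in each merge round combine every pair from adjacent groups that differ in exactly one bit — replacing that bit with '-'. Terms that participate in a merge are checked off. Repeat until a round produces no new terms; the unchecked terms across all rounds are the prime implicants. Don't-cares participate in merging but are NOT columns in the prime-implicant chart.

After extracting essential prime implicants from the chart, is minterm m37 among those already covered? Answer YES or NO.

Round 0: 000001✓ 000010✓ 000011✓ 000101✓ 000110✓ 000111✓ 001000✓ 001001✓ 001010✓ 001011✓ 001110✓ 001111✓ 010000✓ 010001✓ 010010✓ 010011✓ 010100✓ 010101✓ 010110✓ 010111✓ 011000✓ 011111✓ 100011✓ 100100✓ 100101✓ 100111✓ 101000✓ 101100✓ 101101✓ 110000✓ 110001✓ 110010✓ 110011✓ 110101✓ 110110✓ 110111✓ 111000✓ 111010✓ 111011✓ 111100✓
Round 1: -00011✓ -00101✓ -00111✓ -01000✓ -10000✓ -10001✓ -10010✓ -10011✓ -10101✓ -10110✓ -10111✓ -11000✓ 0-0001✓ 0-0010✓ 0-0011✓ 0-0101✓ 0-0110✓ 0-0111✓ 0-1000✓ 0-1111✓ 00-001✓ 00-010✓ 00-011✓ 00-110✓ 00-111✓ 000-01✓ 000-10✓ 000-11✓ 0000-1✓ 00001-✓ 0001-1✓ 00011-✓ 001-10✓ 001-11✓ 0010-0✓ 0010-1✓ 00100-✓ 00101-✓ 00111-✓ 01-000✓ 01-111✓ 010-00✓ 010-01✓ 010-10✓ 010-11✓ 0100-0✓ 0100-1✓ 01000-✓ 01001-✓ 0101-0✓ 0101-1✓ 01010-✓ 01011-✓ 1-0011✓ 1-0101✓ 1-0111✓ 1-1000✓ 1-1100✓ 10-100✓ 10-101✓ 100-11✓ 1001-1✓ 10010-✓ 101-00✓ 10110-✓ 11-000✓ 11-010✓ 11-011✓ 110-01✓ 110-10✓ 110-11✓ 1100-0✓ 1100-1✓ 11000-✓ 11001-✓ 1101-1✓ 11011-✓ 111-00✓ 1110-0✓ 11101-✓
Round 2: --0011✓ --0101✓ --0111✓ --1000 -00-11✓ -001-1✓ -1-000 -10-01✓ -10-10✓ -10-11✓ -100-0✓ -100-1✓ -1000-✓ -1001-✓ -101-1✓ -1011-✓ 0--111 0-0-01✓ 0-0-10✓ 0-0-11✓ 0-00-1✓ 0-001-✓ 0-01-1✓ 0-011-✓ 00--10✓ 00--11✓ 00-0-1 00-01-✓ 00-11-✓ 000--1✓ 000-1-✓ 001-1-✓ 0010-- 010--0✓ 010--1✓ 010-0-✓ 010-1-✓ 0100--✓ 0101--✓ 1-0-11✓ 1-01-1✓ 1-1-00 10-10- 11-0-0 11-01- 110--1✓ 110-1-✓ 1100--✓
Round 3: --0-11 --01-1 -10--1 -10-1- -100-- 0-0--1 0-0-1- 00--1- 010---
PIs = {--0-11, --01-1, --1000, -1-000, -10--1, -10-1-, -100--, 0--111, 0-0--1, 0-0-1-, 00--1-, 00-0-1, 0010--, 010---, 1-1-00, 10-10-, 11-0-0, 11-01-}
Coverage chart:
  m1: 0-0--1,00-0-1
  m2: 0-0-1-,00--1-
  m3: --0-11,0-0--1,0-0-1-,00--1-,00-0-1
  m5: --01-1,0-0--1
  m6: 0-0-1-,00--1-
  m7: --0-11,--01-1,0--111,0-0--1,0-0-1-,00--1-
  m8: --1000,0010--
  m9: 00-0-1,0010--
  m10: 00--1-,0010--
  m11: 00--1-,00-0-1,0010--
  m14: 00--1- ←essential
  m15: 0--111,00--1-
  m16: -1-000,-100--,010---
  m17: -10--1,-100--,0-0--1,010---
  m19: --0-11,-10--1,-10-1-,-100--,0-0--1,0-0-1-,010---
  m20: 010--- ←essential
  m22: -10-1-,0-0-1-,010---
  m23: --0-11,--01-1,-10--1,-10-1-,0--111,0-0--1,0-0-1-,010---
  m24: --1000,-1-000
  m31: 0--111 ←essential
  m35: --0-11 ←essential
  m37: --01-1,10-10-
  m39: --0-11,--01-1
  m40: --1000,1-1-00
  m44: 1-1-00,10-10-
  m45: 10-10- ←essential
  m48: -1-000,-100--,11-0-0
  m49: -10--1,-100--
  m50: -10-1-,-100--,11-0-0,11-01-
  m51: --0-11,-10--1,-10-1-,-100--,11-01-
  m53: --01-1,-10--1
  m54: -10-1- ←essential
  m55: --0-11,--01-1,-10--1,-10-1-
  m56: --1000,-1-000,1-1-00,11-0-0
  m58: 11-0-0,11-01-
  m59: 11-01- ←essential
  m60: 1-1-00 ←essential
Essential: --0-11, -10-1-, 0--111, 00--1-, 010---, 1-1-00, 10-10-, 11-01-

YES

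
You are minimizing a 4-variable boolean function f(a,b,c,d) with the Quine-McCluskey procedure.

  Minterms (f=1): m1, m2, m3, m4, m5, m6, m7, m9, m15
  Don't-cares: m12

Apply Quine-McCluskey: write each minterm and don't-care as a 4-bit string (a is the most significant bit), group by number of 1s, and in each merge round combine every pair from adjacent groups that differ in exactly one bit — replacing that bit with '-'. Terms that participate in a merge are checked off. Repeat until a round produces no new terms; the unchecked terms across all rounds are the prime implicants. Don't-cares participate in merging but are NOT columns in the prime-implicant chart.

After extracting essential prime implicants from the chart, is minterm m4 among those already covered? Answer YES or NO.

Round 0: 0001✓ 0010✓ 0011✓ 0100✓ 0101✓ 0110✓ 0111✓ 1001✓ 1100✓ 1111✓
Round 1: -001 -100 -111 0-01✓ 0-10✓ 0-11✓ 00-1✓ 001-✓ 01-0✓ 01-1✓ 010-✓ 011-✓
Round 2: 0--1 0-1- 01--
PIs = {-001, -100, -111, 0--1, 0-1-, 01--}
Coverage chart:
  m1: -001,0--1
  m2: 0-1- ←essential
  m3: 0--1,0-1-
  m4: -100,01--
  m5: 0--1,01--
  m6: 0-1-,01--
  m7: -111,0--1,0-1-,01--
  m9: -001 ←essential
  m15: -111 ←essential
Essential: -001, -111, 0-1-

NO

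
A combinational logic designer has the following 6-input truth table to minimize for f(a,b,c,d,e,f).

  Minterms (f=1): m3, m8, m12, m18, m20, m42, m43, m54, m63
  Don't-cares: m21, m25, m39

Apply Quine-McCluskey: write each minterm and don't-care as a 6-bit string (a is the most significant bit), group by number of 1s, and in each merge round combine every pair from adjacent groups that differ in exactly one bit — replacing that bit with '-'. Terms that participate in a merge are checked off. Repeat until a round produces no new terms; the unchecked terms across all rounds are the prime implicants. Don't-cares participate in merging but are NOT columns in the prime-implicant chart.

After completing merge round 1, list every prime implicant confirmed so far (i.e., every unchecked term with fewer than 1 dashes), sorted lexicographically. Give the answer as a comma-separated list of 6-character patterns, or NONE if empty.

000011, 010010, 011001, 100111, 110110, 111111

size-2^0 implicants → 000011  001000(✓)  001100(✓)  010010  010100(✓)  010101(✓)  011001  100111  101010(✓)  101011(✓)  110110  111111
size-2^1 implicants → 001-00  01010-  10101-
Unchecked terms (primes): 000011, 001-00, 010010, 01010-, 011001, 100111, 10101-, 110110, 111111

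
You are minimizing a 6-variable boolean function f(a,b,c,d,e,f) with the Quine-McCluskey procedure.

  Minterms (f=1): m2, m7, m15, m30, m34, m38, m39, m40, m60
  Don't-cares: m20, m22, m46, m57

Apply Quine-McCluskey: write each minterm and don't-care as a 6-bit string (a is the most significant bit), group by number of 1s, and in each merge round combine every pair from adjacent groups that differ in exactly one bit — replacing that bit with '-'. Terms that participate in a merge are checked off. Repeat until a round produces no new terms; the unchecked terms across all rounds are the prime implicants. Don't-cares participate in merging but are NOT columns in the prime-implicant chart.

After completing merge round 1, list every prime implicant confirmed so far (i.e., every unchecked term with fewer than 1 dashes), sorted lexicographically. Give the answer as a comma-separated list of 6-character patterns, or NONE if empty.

[col 0] 000010*, 000111*, 001111*, 010100*, 010110*, 011110*, 100010*, 100110*, 100111*, 101000, 101110*, 111001, 111100
[col 1] -00010, -00111, 00-111, 01-110, 0101-0, 10-110, 100-10, 10011-
Prime implicants: -00010, -00111, 00-111, 01-110, 0101-0, 10-110, 100-10, 10011-, 101000, 111001, 111100

101000, 111001, 111100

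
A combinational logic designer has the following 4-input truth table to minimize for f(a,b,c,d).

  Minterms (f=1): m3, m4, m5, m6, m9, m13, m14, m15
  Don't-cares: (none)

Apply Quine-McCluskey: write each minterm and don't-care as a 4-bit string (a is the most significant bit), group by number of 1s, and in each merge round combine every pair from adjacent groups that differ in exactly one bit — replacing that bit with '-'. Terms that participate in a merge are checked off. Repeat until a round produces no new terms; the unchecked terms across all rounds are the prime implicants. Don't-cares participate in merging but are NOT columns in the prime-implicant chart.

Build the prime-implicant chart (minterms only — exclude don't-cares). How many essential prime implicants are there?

size-2^0 implicants → 0011  0100(✓)  0101(✓)  0110(✓)  1001(✓)  1101(✓)  1110(✓)  1111(✓)
size-2^1 implicants → -101  -110  01-0  010-  1-01  11-1  111-
Unchecked terms (primes): -101, -110, 0011, 01-0, 010-, 1-01, 11-1, 111-
Minterm coverage:
  m3 ⊆ 0011 [E]
  m4 ⊆ 01-0,010-
  m5 ⊆ -101,010-
  m6 ⊆ -110,01-0
  m9 ⊆ 1-01 [E]
  m13 ⊆ -101,1-01,11-1
  m14 ⊆ -110,111-
  m15 ⊆ 11-1,111-
E = {0011, 1-01}

2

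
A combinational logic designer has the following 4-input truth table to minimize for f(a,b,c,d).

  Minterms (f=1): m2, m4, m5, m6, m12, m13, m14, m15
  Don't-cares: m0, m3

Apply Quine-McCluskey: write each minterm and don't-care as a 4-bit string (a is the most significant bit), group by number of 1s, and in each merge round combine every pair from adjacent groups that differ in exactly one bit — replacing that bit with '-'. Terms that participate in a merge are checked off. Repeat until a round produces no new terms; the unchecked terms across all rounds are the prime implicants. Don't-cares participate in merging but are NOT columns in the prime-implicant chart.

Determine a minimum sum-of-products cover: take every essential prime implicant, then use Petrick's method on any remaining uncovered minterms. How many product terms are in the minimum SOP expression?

3

Round 0: 0000✓ 0010✓ 0011✓ 0100✓ 0101✓ 0110✓ 1100✓ 1101✓ 1110✓ 1111✓
Round 1: -100✓ -101✓ -110✓ 0-00✓ 0-10✓ 00-0✓ 001- 01-0✓ 010-✓ 11-0✓ 11-1✓ 110-✓ 111-✓
Round 2: -1-0 -10- 0--0 11--
PIs = {-1-0, -10-, 0--0, 001-, 11--}
Coverage chart:
  m2: 0--0,001-
  m4: -1-0,-10-,0--0
  m5: -10- ←essential
  m6: -1-0,0--0
  m12: -1-0,-10-,11--
  m13: -10-,11--
  m14: -1-0,11--
  m15: 11-- ←essential
Essential: -10-, 11--
Petrick residual → 0--0
Min cover (3 terms): bc' + a'd' + ab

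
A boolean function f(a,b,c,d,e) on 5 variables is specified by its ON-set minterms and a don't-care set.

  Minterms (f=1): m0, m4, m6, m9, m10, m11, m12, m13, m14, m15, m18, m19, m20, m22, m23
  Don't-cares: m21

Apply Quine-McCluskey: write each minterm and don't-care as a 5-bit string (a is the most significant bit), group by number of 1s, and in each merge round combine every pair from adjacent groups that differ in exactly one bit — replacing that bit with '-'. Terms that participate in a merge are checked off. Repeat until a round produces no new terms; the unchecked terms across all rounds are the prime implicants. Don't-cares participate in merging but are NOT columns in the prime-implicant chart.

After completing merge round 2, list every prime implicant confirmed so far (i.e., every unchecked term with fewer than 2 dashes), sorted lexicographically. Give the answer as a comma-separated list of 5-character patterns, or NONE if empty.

00-00

[col 0] 00000*, 00100*, 00110*, 01001*, 01010*, 01011*, 01100*, 01101*, 01110*, 01111*, 10010*, 10011*, 10100*, 10101*, 10110*, 10111*
[col 1] -0100*, -0110*, 0-100*, 0-110*, 00-00, 001-0*, 01-01*, 01-10*, 01-11*, 010-1*, 0101-*, 011-0*, 011-1*, 0110-*, 0111-*, 10-10*, 10-11*, 1001-*, 101-0*, 101-1*, 1010-*, 1011-*
[col 2] -01-0, 0-1-0, 01--1, 01-1-, 011--, 10-1-, 101--
Prime implicants: -01-0, 0-1-0, 00-00, 01--1, 01-1-, 011--, 10-1-, 101--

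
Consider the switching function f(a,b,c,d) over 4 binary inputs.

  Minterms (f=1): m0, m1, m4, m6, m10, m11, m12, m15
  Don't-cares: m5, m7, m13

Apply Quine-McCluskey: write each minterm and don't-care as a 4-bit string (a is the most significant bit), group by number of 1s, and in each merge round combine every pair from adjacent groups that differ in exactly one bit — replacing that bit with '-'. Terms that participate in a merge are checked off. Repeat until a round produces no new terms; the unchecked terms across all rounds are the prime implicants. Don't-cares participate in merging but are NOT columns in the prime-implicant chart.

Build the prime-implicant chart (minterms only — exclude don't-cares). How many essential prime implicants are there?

4

Round 0: 0000✓ 0001✓ 0100✓ 0101✓ 0110✓ 0111✓ 1010✓ 1011✓ 1100✓ 1101✓ 1111✓
Round 1: -100✓ -101✓ -111✓ 0-00✓ 0-01✓ 000-✓ 01-0✓ 01-1✓ 010-✓ 011-✓ 1-11 101- 11-1✓ 110-✓
Round 2: -1-1 -10- 0-0- 01--
PIs = {-1-1, -10-, 0-0-, 01--, 1-11, 101-}
Coverage chart:
  m0: 0-0- ←essential
  m1: 0-0- ←essential
  m4: -10-,0-0-,01--
  m6: 01-- ←essential
  m10: 101- ←essential
  m11: 1-11,101-
  m12: -10- ←essential
  m15: -1-1,1-11
Essential: -10-, 0-0-, 01--, 101-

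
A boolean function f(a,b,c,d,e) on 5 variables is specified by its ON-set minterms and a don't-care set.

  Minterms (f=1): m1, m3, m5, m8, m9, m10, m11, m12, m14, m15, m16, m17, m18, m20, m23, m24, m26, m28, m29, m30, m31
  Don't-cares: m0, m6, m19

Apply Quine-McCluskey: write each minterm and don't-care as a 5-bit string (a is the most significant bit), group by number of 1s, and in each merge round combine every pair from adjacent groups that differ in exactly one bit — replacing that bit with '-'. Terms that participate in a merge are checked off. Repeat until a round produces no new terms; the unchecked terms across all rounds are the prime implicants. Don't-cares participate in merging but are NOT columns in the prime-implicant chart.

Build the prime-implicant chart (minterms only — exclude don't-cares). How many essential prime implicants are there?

size-2^0 implicants → 00000(✓)  00001(✓)  00011(✓)  00101(✓)  00110(✓)  01000(✓)  01001(✓)  01010(✓)  01011(✓)  01100(✓)  01110(✓)  01111(✓)  10000(✓)  10001(✓)  10010(✓)  10011(✓)  10100(✓)  10111(✓)  11000(✓)  11010(✓)  11100(✓)  11101(✓)  11110(✓)  11111(✓)
size-2^1 implicants → -0000(✓)  -0001(✓)  -0011(✓)  -1000(✓)  -1010(✓)  -1100(✓)  -1110(✓)  -1111(✓)  0-000(✓)  0-001(✓)  0-011(✓)  0-110  00-01  000-1(✓)  0000-(✓)  01-00(✓)  01-10(✓)  01-11(✓)  010-0(✓)  010-1(✓)  0100-(✓)  0101-(✓)  011-0(✓)  0111-(✓)  1-000(✓)  1-010(✓)  1-100(✓)  1-111  10-00(✓)  10-11  100-0(✓)  100-1(✓)  1000-(✓)  1001-(✓)  11-00(✓)  11-10(✓)  110-0(✓)  111-0(✓)  111-1(✓)  1110-(✓)  1111-(✓)
size-2^2 implicants → --000  -00-1  -000-  -1-00(✓)  -1-10(✓)  -10-0(✓)  -11-0(✓)  -111-  0-0-1  0-00-  01--0(✓)  01-1-  010--  1--00  1-0-0  100--  11--0(✓)  111--
size-2^3 implicants → -1--0
Unchecked terms (primes): --000, -00-1, -000-, -1--0, -111-, 0-0-1, 0-00-, 0-110, 00-01, 01-1-, 010--, 1--00, 1-0-0, 1-111, 10-11, 100--, 111--
Minterm coverage:
  m1 ⊆ -00-1,-000-,0-0-1,0-00-,00-01
  m3 ⊆ -00-1,0-0-1
  m5 ⊆ 00-01 [E]
  m8 ⊆ --000,-1--0,0-00-,010--
  m9 ⊆ 0-0-1,0-00-,010--
  m10 ⊆ -1--0,01-1-,010--
  m11 ⊆ 0-0-1,01-1-,010--
  m12 ⊆ -1--0 [E]
  m14 ⊆ -1--0,-111-,0-110,01-1-
  m15 ⊆ -111-,01-1-
  m16 ⊆ --000,-000-,1--00,1-0-0,100--
  m17 ⊆ -00-1,-000-,100--
  m18 ⊆ 1-0-0,100--
  m20 ⊆ 1--00 [E]
  m23 ⊆ 1-111,10-11
  m24 ⊆ --000,-1--0,1--00,1-0-0
  m26 ⊆ -1--0,1-0-0
  m28 ⊆ -1--0,1--00,111--
  m29 ⊆ 111-- [E]
  m30 ⊆ -1--0,-111-,111--
  m31 ⊆ -111-,1-111,111--
E = {-1--0, 00-01, 1--00, 111--}

4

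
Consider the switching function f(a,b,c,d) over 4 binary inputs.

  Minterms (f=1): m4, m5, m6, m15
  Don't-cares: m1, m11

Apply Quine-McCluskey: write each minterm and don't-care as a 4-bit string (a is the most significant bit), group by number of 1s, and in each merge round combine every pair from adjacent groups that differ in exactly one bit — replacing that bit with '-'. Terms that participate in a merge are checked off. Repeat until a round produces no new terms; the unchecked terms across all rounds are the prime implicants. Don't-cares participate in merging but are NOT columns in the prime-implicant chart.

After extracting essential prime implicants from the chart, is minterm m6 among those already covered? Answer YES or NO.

YES

size-2^0 implicants → 0001(✓)  0100(✓)  0101(✓)  0110(✓)  1011(✓)  1111(✓)
size-2^1 implicants → 0-01  01-0  010-  1-11
Unchecked terms (primes): 0-01, 01-0, 010-, 1-11
Minterm coverage:
  m4 ⊆ 01-0,010-
  m5 ⊆ 0-01,010-
  m6 ⊆ 01-0 [E]
  m15 ⊆ 1-11 [E]
E = {01-0, 1-11}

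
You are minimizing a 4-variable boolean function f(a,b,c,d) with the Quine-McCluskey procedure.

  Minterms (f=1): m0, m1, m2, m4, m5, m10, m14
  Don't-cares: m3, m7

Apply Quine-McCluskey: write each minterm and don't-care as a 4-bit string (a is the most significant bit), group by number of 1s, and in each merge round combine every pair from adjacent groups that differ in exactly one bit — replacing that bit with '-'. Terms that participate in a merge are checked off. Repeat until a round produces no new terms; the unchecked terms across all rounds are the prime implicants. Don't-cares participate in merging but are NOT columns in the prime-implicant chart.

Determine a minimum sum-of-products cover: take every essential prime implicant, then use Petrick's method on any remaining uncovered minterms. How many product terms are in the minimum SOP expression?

3

[col 0] 0000*, 0001*, 0010*, 0011*, 0100*, 0101*, 0111*, 1010*, 1110*
[col 1] -010, 0-00*, 0-01*, 0-11*, 00-0*, 00-1*, 000-*, 001-*, 01-1*, 010-*, 1-10
[col 2] 0--1, 0-0-, 00--
Prime implicants: -010, 0--1, 0-0-, 00--, 1-10
PI chart (minterm → PIs covering it):
  0 | 0-0-,00--
  1 | 0--1,0-0-,00--
  2 | -010,00--
  4 | 0-0-  (sole → essential)
  5 | 0--1,0-0-
  10 | -010,1-10
  14 | 1-10  (sole → essential)
Essential prime implicants: 0-0-, 1-10
Petrick residual → -010
Minimum SOP uses 3 PIs: b'cd' + a'c' + acd'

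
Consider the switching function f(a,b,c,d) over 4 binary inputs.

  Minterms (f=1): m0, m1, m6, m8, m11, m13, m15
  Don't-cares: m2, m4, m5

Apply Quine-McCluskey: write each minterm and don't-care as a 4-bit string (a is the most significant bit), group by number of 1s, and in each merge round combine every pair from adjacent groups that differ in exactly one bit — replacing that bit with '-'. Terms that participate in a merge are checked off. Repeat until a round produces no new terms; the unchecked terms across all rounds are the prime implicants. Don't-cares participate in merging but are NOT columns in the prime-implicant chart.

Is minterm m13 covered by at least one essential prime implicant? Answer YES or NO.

NO

size-2^0 implicants → 0000(✓)  0001(✓)  0010(✓)  0100(✓)  0101(✓)  0110(✓)  1000(✓)  1011(✓)  1101(✓)  1111(✓)
size-2^1 implicants → -000  -101  0-00(✓)  0-01(✓)  0-10(✓)  00-0(✓)  000-(✓)  01-0(✓)  010-(✓)  1-11  11-1
size-2^2 implicants → 0--0  0-0-
Unchecked terms (primes): -000, -101, 0--0, 0-0-, 1-11, 11-1
Minterm coverage:
  m0 ⊆ -000,0--0,0-0-
  m1 ⊆ 0-0- [E]
  m6 ⊆ 0--0 [E]
  m8 ⊆ -000 [E]
  m11 ⊆ 1-11 [E]
  m13 ⊆ -101,11-1
  m15 ⊆ 1-11,11-1
E = {-000, 0--0, 0-0-, 1-11}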